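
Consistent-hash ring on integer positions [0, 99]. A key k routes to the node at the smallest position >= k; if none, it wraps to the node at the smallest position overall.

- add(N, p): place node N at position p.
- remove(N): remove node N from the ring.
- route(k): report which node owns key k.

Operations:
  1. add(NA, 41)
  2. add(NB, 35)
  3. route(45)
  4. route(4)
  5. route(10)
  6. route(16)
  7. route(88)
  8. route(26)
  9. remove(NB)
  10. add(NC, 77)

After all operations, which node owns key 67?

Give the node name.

Op 1: add NA@41 -> ring=[41:NA]
Op 2: add NB@35 -> ring=[35:NB,41:NA]
Op 3: route key 45: none >= 45, wrap to smallest pos 35 -> NB
Op 4: route key 4: smallest pos >= 4 is 35 -> NB
Op 5: route key 10: smallest pos >= 10 is 35 -> NB
Op 6: route key 16: smallest pos >= 16 is 35 -> NB
Op 7: route key 88: none >= 88, wrap to smallest pos 35 -> NB
Op 8: route key 26: smallest pos >= 26 is 35 -> NB
Op 9: remove NB -> ring=[41:NA]
Op 10: add NC@77 -> ring=[41:NA,77:NC]
Final route key 67: smallest pos >= 67 is 77 -> NC

Answer: NC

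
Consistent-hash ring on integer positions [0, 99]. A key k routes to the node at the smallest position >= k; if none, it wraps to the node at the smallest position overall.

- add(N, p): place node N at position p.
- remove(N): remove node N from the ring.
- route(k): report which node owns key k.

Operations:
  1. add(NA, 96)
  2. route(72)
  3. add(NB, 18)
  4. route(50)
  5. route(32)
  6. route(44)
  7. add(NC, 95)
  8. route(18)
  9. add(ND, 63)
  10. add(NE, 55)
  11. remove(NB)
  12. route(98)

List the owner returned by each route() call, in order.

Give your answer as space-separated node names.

Answer: NA NA NA NA NB NE

Derivation:
Op 1: add NA@96 -> ring=[96:NA]
Op 2: route key 72: smallest pos >= 72 is 96 -> NA
Op 3: add NB@18 -> ring=[18:NB,96:NA]
Op 4: route key 50: smallest pos >= 50 is 96 -> NA
Op 5: route key 32: smallest pos >= 32 is 96 -> NA
Op 6: route key 44: smallest pos >= 44 is 96 -> NA
Op 7: add NC@95 -> ring=[18:NB,95:NC,96:NA]
Op 8: route key 18: smallest pos >= 18 is 18 -> NB
Op 9: add ND@63 -> ring=[18:NB,63:ND,95:NC,96:NA]
Op 10: add NE@55 -> ring=[18:NB,55:NE,63:ND,95:NC,96:NA]
Op 11: remove NB -> ring=[55:NE,63:ND,95:NC,96:NA]
Op 12: route key 98: none >= 98, wrap to smallest pos 55 -> NE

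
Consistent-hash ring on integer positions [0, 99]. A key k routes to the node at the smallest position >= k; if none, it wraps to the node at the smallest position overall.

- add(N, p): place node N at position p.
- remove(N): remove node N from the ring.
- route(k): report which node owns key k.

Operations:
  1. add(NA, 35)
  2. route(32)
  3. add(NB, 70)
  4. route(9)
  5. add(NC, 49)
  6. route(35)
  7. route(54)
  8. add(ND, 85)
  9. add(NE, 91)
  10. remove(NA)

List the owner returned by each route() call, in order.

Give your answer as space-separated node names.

Answer: NA NA NA NB

Derivation:
Op 1: add NA@35 -> ring=[35:NA]
Op 2: route key 32: smallest pos >= 32 is 35 -> NA
Op 3: add NB@70 -> ring=[35:NA,70:NB]
Op 4: route key 9: smallest pos >= 9 is 35 -> NA
Op 5: add NC@49 -> ring=[35:NA,49:NC,70:NB]
Op 6: route key 35: smallest pos >= 35 is 35 -> NA
Op 7: route key 54: smallest pos >= 54 is 70 -> NB
Op 8: add ND@85 -> ring=[35:NA,49:NC,70:NB,85:ND]
Op 9: add NE@91 -> ring=[35:NA,49:NC,70:NB,85:ND,91:NE]
Op 10: remove NA -> ring=[49:NC,70:NB,85:ND,91:NE]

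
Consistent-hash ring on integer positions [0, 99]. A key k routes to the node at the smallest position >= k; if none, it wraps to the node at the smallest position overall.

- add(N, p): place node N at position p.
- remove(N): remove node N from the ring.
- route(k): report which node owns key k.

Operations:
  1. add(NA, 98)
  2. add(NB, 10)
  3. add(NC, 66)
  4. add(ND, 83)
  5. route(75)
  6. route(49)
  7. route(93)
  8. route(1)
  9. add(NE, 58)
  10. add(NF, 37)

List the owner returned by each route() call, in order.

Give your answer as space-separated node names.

Op 1: add NA@98 -> ring=[98:NA]
Op 2: add NB@10 -> ring=[10:NB,98:NA]
Op 3: add NC@66 -> ring=[10:NB,66:NC,98:NA]
Op 4: add ND@83 -> ring=[10:NB,66:NC,83:ND,98:NA]
Op 5: route key 75: smallest pos >= 75 is 83 -> ND
Op 6: route key 49: smallest pos >= 49 is 66 -> NC
Op 7: route key 93: smallest pos >= 93 is 98 -> NA
Op 8: route key 1: smallest pos >= 1 is 10 -> NB
Op 9: add NE@58 -> ring=[10:NB,58:NE,66:NC,83:ND,98:NA]
Op 10: add NF@37 -> ring=[10:NB,37:NF,58:NE,66:NC,83:ND,98:NA]

Answer: ND NC NA NB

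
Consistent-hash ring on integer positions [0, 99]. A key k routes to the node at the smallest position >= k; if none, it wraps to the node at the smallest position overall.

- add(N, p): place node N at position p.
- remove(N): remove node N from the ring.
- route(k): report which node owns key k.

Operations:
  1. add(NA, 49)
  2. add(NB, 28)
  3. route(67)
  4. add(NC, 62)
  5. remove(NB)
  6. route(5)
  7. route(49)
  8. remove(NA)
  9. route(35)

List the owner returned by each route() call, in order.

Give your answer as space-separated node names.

Answer: NB NA NA NC

Derivation:
Op 1: add NA@49 -> ring=[49:NA]
Op 2: add NB@28 -> ring=[28:NB,49:NA]
Op 3: route key 67: none >= 67, wrap to smallest pos 28 -> NB
Op 4: add NC@62 -> ring=[28:NB,49:NA,62:NC]
Op 5: remove NB -> ring=[49:NA,62:NC]
Op 6: route key 5: smallest pos >= 5 is 49 -> NA
Op 7: route key 49: smallest pos >= 49 is 49 -> NA
Op 8: remove NA -> ring=[62:NC]
Op 9: route key 35: smallest pos >= 35 is 62 -> NC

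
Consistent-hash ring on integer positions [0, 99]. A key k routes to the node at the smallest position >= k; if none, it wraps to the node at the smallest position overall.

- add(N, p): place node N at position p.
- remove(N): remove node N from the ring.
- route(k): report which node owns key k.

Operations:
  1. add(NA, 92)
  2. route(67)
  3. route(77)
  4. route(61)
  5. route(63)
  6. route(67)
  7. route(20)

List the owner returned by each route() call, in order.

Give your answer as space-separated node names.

Answer: NA NA NA NA NA NA

Derivation:
Op 1: add NA@92 -> ring=[92:NA]
Op 2: route key 67: smallest pos >= 67 is 92 -> NA
Op 3: route key 77: smallest pos >= 77 is 92 -> NA
Op 4: route key 61: smallest pos >= 61 is 92 -> NA
Op 5: route key 63: smallest pos >= 63 is 92 -> NA
Op 6: route key 67: smallest pos >= 67 is 92 -> NA
Op 7: route key 20: smallest pos >= 20 is 92 -> NA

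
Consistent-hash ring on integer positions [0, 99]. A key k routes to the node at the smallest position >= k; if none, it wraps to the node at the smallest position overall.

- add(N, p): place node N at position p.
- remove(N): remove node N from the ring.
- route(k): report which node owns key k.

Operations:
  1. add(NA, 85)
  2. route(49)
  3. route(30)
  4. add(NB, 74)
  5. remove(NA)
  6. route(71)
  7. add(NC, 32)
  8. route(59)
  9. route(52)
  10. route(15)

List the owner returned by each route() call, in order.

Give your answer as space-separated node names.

Answer: NA NA NB NB NB NC

Derivation:
Op 1: add NA@85 -> ring=[85:NA]
Op 2: route key 49: smallest pos >= 49 is 85 -> NA
Op 3: route key 30: smallest pos >= 30 is 85 -> NA
Op 4: add NB@74 -> ring=[74:NB,85:NA]
Op 5: remove NA -> ring=[74:NB]
Op 6: route key 71: smallest pos >= 71 is 74 -> NB
Op 7: add NC@32 -> ring=[32:NC,74:NB]
Op 8: route key 59: smallest pos >= 59 is 74 -> NB
Op 9: route key 52: smallest pos >= 52 is 74 -> NB
Op 10: route key 15: smallest pos >= 15 is 32 -> NC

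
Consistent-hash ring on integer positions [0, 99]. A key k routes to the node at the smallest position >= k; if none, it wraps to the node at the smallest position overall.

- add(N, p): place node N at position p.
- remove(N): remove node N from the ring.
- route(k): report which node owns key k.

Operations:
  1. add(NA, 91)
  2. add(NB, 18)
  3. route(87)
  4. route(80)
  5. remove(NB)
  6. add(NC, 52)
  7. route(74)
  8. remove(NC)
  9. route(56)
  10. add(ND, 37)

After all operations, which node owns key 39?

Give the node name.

Answer: NA

Derivation:
Op 1: add NA@91 -> ring=[91:NA]
Op 2: add NB@18 -> ring=[18:NB,91:NA]
Op 3: route key 87: smallest pos >= 87 is 91 -> NA
Op 4: route key 80: smallest pos >= 80 is 91 -> NA
Op 5: remove NB -> ring=[91:NA]
Op 6: add NC@52 -> ring=[52:NC,91:NA]
Op 7: route key 74: smallest pos >= 74 is 91 -> NA
Op 8: remove NC -> ring=[91:NA]
Op 9: route key 56: smallest pos >= 56 is 91 -> NA
Op 10: add ND@37 -> ring=[37:ND,91:NA]
Final route key 39: smallest pos >= 39 is 91 -> NA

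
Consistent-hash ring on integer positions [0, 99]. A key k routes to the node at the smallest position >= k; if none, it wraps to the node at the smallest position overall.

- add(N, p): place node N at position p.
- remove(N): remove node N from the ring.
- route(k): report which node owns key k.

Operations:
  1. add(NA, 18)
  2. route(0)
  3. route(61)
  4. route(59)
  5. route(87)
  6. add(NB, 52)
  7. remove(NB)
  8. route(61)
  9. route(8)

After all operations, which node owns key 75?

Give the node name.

Answer: NA

Derivation:
Op 1: add NA@18 -> ring=[18:NA]
Op 2: route key 0: smallest pos >= 0 is 18 -> NA
Op 3: route key 61: none >= 61, wrap to smallest pos 18 -> NA
Op 4: route key 59: none >= 59, wrap to smallest pos 18 -> NA
Op 5: route key 87: none >= 87, wrap to smallest pos 18 -> NA
Op 6: add NB@52 -> ring=[18:NA,52:NB]
Op 7: remove NB -> ring=[18:NA]
Op 8: route key 61: none >= 61, wrap to smallest pos 18 -> NA
Op 9: route key 8: smallest pos >= 8 is 18 -> NA
Final route key 75: none >= 75, wrap to smallest pos 18 -> NA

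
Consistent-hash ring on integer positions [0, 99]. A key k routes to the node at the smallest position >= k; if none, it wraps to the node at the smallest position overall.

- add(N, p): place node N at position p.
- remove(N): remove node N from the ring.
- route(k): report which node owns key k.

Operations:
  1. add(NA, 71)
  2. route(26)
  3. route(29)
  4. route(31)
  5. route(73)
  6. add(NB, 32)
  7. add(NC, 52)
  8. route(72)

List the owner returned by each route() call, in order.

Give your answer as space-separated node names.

Answer: NA NA NA NA NB

Derivation:
Op 1: add NA@71 -> ring=[71:NA]
Op 2: route key 26: smallest pos >= 26 is 71 -> NA
Op 3: route key 29: smallest pos >= 29 is 71 -> NA
Op 4: route key 31: smallest pos >= 31 is 71 -> NA
Op 5: route key 73: none >= 73, wrap to smallest pos 71 -> NA
Op 6: add NB@32 -> ring=[32:NB,71:NA]
Op 7: add NC@52 -> ring=[32:NB,52:NC,71:NA]
Op 8: route key 72: none >= 72, wrap to smallest pos 32 -> NB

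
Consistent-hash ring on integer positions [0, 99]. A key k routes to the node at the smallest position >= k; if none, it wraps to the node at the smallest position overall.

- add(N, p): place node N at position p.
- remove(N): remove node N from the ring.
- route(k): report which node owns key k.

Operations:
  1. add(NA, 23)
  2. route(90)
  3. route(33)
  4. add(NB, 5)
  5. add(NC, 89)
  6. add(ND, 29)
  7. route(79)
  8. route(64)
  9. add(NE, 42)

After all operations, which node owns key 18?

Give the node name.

Answer: NA

Derivation:
Op 1: add NA@23 -> ring=[23:NA]
Op 2: route key 90: none >= 90, wrap to smallest pos 23 -> NA
Op 3: route key 33: none >= 33, wrap to smallest pos 23 -> NA
Op 4: add NB@5 -> ring=[5:NB,23:NA]
Op 5: add NC@89 -> ring=[5:NB,23:NA,89:NC]
Op 6: add ND@29 -> ring=[5:NB,23:NA,29:ND,89:NC]
Op 7: route key 79: smallest pos >= 79 is 89 -> NC
Op 8: route key 64: smallest pos >= 64 is 89 -> NC
Op 9: add NE@42 -> ring=[5:NB,23:NA,29:ND,42:NE,89:NC]
Final route key 18: smallest pos >= 18 is 23 -> NA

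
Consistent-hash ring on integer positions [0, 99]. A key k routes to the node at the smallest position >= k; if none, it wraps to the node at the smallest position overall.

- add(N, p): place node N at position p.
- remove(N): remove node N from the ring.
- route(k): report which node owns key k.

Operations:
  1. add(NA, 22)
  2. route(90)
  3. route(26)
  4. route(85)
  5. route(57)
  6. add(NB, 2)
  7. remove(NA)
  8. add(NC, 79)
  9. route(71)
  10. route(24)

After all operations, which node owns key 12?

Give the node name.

Answer: NC

Derivation:
Op 1: add NA@22 -> ring=[22:NA]
Op 2: route key 90: none >= 90, wrap to smallest pos 22 -> NA
Op 3: route key 26: none >= 26, wrap to smallest pos 22 -> NA
Op 4: route key 85: none >= 85, wrap to smallest pos 22 -> NA
Op 5: route key 57: none >= 57, wrap to smallest pos 22 -> NA
Op 6: add NB@2 -> ring=[2:NB,22:NA]
Op 7: remove NA -> ring=[2:NB]
Op 8: add NC@79 -> ring=[2:NB,79:NC]
Op 9: route key 71: smallest pos >= 71 is 79 -> NC
Op 10: route key 24: smallest pos >= 24 is 79 -> NC
Final route key 12: smallest pos >= 12 is 79 -> NC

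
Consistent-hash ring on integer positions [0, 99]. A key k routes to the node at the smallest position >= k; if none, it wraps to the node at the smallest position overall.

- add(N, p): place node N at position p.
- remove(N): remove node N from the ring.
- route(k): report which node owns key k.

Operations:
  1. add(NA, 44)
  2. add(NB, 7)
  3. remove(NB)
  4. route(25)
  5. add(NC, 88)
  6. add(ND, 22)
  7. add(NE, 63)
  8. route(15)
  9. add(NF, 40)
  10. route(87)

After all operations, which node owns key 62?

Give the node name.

Answer: NE

Derivation:
Op 1: add NA@44 -> ring=[44:NA]
Op 2: add NB@7 -> ring=[7:NB,44:NA]
Op 3: remove NB -> ring=[44:NA]
Op 4: route key 25: smallest pos >= 25 is 44 -> NA
Op 5: add NC@88 -> ring=[44:NA,88:NC]
Op 6: add ND@22 -> ring=[22:ND,44:NA,88:NC]
Op 7: add NE@63 -> ring=[22:ND,44:NA,63:NE,88:NC]
Op 8: route key 15: smallest pos >= 15 is 22 -> ND
Op 9: add NF@40 -> ring=[22:ND,40:NF,44:NA,63:NE,88:NC]
Op 10: route key 87: smallest pos >= 87 is 88 -> NC
Final route key 62: smallest pos >= 62 is 63 -> NE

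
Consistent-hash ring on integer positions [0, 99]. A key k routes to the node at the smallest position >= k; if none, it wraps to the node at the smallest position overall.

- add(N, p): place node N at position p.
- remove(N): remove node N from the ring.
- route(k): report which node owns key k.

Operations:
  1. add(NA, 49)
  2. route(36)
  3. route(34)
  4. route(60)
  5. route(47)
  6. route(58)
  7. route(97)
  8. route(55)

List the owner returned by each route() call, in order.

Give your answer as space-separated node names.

Answer: NA NA NA NA NA NA NA

Derivation:
Op 1: add NA@49 -> ring=[49:NA]
Op 2: route key 36: smallest pos >= 36 is 49 -> NA
Op 3: route key 34: smallest pos >= 34 is 49 -> NA
Op 4: route key 60: none >= 60, wrap to smallest pos 49 -> NA
Op 5: route key 47: smallest pos >= 47 is 49 -> NA
Op 6: route key 58: none >= 58, wrap to smallest pos 49 -> NA
Op 7: route key 97: none >= 97, wrap to smallest pos 49 -> NA
Op 8: route key 55: none >= 55, wrap to smallest pos 49 -> NA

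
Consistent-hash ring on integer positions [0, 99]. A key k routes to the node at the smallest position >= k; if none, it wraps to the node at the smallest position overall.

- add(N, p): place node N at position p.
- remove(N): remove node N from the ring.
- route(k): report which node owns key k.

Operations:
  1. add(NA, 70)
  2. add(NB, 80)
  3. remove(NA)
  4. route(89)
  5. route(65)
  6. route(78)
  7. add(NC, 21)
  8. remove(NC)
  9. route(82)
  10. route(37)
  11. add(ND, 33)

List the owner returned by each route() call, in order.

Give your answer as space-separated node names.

Op 1: add NA@70 -> ring=[70:NA]
Op 2: add NB@80 -> ring=[70:NA,80:NB]
Op 3: remove NA -> ring=[80:NB]
Op 4: route key 89: none >= 89, wrap to smallest pos 80 -> NB
Op 5: route key 65: smallest pos >= 65 is 80 -> NB
Op 6: route key 78: smallest pos >= 78 is 80 -> NB
Op 7: add NC@21 -> ring=[21:NC,80:NB]
Op 8: remove NC -> ring=[80:NB]
Op 9: route key 82: none >= 82, wrap to smallest pos 80 -> NB
Op 10: route key 37: smallest pos >= 37 is 80 -> NB
Op 11: add ND@33 -> ring=[33:ND,80:NB]

Answer: NB NB NB NB NB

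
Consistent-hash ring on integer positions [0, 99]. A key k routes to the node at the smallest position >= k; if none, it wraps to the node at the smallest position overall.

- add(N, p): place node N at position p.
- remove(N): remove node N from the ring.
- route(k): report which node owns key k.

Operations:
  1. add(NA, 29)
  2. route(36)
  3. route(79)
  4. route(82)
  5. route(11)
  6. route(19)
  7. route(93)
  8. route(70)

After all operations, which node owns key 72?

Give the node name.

Op 1: add NA@29 -> ring=[29:NA]
Op 2: route key 36: none >= 36, wrap to smallest pos 29 -> NA
Op 3: route key 79: none >= 79, wrap to smallest pos 29 -> NA
Op 4: route key 82: none >= 82, wrap to smallest pos 29 -> NA
Op 5: route key 11: smallest pos >= 11 is 29 -> NA
Op 6: route key 19: smallest pos >= 19 is 29 -> NA
Op 7: route key 93: none >= 93, wrap to smallest pos 29 -> NA
Op 8: route key 70: none >= 70, wrap to smallest pos 29 -> NA
Final route key 72: none >= 72, wrap to smallest pos 29 -> NA

Answer: NA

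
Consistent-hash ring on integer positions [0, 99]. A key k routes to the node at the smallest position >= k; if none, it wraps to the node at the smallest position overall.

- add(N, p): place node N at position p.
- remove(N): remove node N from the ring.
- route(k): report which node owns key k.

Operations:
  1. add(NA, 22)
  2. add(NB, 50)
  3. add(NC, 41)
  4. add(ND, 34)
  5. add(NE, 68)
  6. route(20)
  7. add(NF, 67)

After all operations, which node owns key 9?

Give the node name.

Answer: NA

Derivation:
Op 1: add NA@22 -> ring=[22:NA]
Op 2: add NB@50 -> ring=[22:NA,50:NB]
Op 3: add NC@41 -> ring=[22:NA,41:NC,50:NB]
Op 4: add ND@34 -> ring=[22:NA,34:ND,41:NC,50:NB]
Op 5: add NE@68 -> ring=[22:NA,34:ND,41:NC,50:NB,68:NE]
Op 6: route key 20: smallest pos >= 20 is 22 -> NA
Op 7: add NF@67 -> ring=[22:NA,34:ND,41:NC,50:NB,67:NF,68:NE]
Final route key 9: smallest pos >= 9 is 22 -> NA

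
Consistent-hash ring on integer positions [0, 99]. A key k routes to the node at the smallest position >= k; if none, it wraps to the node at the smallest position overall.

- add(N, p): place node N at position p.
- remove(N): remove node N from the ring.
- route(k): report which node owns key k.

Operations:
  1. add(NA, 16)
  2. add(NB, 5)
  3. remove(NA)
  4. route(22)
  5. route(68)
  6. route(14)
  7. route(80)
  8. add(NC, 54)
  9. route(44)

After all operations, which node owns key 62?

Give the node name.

Answer: NB

Derivation:
Op 1: add NA@16 -> ring=[16:NA]
Op 2: add NB@5 -> ring=[5:NB,16:NA]
Op 3: remove NA -> ring=[5:NB]
Op 4: route key 22: none >= 22, wrap to smallest pos 5 -> NB
Op 5: route key 68: none >= 68, wrap to smallest pos 5 -> NB
Op 6: route key 14: none >= 14, wrap to smallest pos 5 -> NB
Op 7: route key 80: none >= 80, wrap to smallest pos 5 -> NB
Op 8: add NC@54 -> ring=[5:NB,54:NC]
Op 9: route key 44: smallest pos >= 44 is 54 -> NC
Final route key 62: none >= 62, wrap to smallest pos 5 -> NB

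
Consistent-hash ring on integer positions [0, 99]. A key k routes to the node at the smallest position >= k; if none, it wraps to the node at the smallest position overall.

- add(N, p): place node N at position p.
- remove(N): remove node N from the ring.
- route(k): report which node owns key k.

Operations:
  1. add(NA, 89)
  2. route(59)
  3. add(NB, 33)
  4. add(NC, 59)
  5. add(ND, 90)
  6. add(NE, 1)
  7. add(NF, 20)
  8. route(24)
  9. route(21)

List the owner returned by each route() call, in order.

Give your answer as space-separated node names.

Answer: NA NB NB

Derivation:
Op 1: add NA@89 -> ring=[89:NA]
Op 2: route key 59: smallest pos >= 59 is 89 -> NA
Op 3: add NB@33 -> ring=[33:NB,89:NA]
Op 4: add NC@59 -> ring=[33:NB,59:NC,89:NA]
Op 5: add ND@90 -> ring=[33:NB,59:NC,89:NA,90:ND]
Op 6: add NE@1 -> ring=[1:NE,33:NB,59:NC,89:NA,90:ND]
Op 7: add NF@20 -> ring=[1:NE,20:NF,33:NB,59:NC,89:NA,90:ND]
Op 8: route key 24: smallest pos >= 24 is 33 -> NB
Op 9: route key 21: smallest pos >= 21 is 33 -> NB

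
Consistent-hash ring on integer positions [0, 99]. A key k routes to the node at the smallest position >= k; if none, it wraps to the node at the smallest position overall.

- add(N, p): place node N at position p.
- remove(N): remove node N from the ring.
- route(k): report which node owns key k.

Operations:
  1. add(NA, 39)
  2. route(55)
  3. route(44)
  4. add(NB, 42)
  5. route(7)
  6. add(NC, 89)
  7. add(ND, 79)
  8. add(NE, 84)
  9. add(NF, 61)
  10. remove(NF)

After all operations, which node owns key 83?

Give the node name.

Op 1: add NA@39 -> ring=[39:NA]
Op 2: route key 55: none >= 55, wrap to smallest pos 39 -> NA
Op 3: route key 44: none >= 44, wrap to smallest pos 39 -> NA
Op 4: add NB@42 -> ring=[39:NA,42:NB]
Op 5: route key 7: smallest pos >= 7 is 39 -> NA
Op 6: add NC@89 -> ring=[39:NA,42:NB,89:NC]
Op 7: add ND@79 -> ring=[39:NA,42:NB,79:ND,89:NC]
Op 8: add NE@84 -> ring=[39:NA,42:NB,79:ND,84:NE,89:NC]
Op 9: add NF@61 -> ring=[39:NA,42:NB,61:NF,79:ND,84:NE,89:NC]
Op 10: remove NF -> ring=[39:NA,42:NB,79:ND,84:NE,89:NC]
Final route key 83: smallest pos >= 83 is 84 -> NE

Answer: NE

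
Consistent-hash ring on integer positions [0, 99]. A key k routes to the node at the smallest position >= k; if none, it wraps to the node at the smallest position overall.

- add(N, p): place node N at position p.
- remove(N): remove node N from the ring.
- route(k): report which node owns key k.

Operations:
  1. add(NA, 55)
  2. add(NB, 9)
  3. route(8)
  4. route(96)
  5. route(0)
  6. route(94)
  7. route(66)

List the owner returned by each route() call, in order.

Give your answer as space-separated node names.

Answer: NB NB NB NB NB

Derivation:
Op 1: add NA@55 -> ring=[55:NA]
Op 2: add NB@9 -> ring=[9:NB,55:NA]
Op 3: route key 8: smallest pos >= 8 is 9 -> NB
Op 4: route key 96: none >= 96, wrap to smallest pos 9 -> NB
Op 5: route key 0: smallest pos >= 0 is 9 -> NB
Op 6: route key 94: none >= 94, wrap to smallest pos 9 -> NB
Op 7: route key 66: none >= 66, wrap to smallest pos 9 -> NB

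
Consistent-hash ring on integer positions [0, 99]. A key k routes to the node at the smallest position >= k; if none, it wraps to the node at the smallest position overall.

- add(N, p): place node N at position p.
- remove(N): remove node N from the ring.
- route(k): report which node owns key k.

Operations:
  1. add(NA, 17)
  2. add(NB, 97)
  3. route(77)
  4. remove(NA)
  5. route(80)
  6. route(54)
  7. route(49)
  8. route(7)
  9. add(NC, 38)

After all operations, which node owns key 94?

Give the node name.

Answer: NB

Derivation:
Op 1: add NA@17 -> ring=[17:NA]
Op 2: add NB@97 -> ring=[17:NA,97:NB]
Op 3: route key 77: smallest pos >= 77 is 97 -> NB
Op 4: remove NA -> ring=[97:NB]
Op 5: route key 80: smallest pos >= 80 is 97 -> NB
Op 6: route key 54: smallest pos >= 54 is 97 -> NB
Op 7: route key 49: smallest pos >= 49 is 97 -> NB
Op 8: route key 7: smallest pos >= 7 is 97 -> NB
Op 9: add NC@38 -> ring=[38:NC,97:NB]
Final route key 94: smallest pos >= 94 is 97 -> NB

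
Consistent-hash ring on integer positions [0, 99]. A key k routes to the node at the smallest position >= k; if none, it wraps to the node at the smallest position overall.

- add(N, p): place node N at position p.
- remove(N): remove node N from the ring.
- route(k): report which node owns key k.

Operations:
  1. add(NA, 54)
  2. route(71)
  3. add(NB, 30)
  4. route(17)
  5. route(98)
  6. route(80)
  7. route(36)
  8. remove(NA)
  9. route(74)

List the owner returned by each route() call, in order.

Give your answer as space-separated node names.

Op 1: add NA@54 -> ring=[54:NA]
Op 2: route key 71: none >= 71, wrap to smallest pos 54 -> NA
Op 3: add NB@30 -> ring=[30:NB,54:NA]
Op 4: route key 17: smallest pos >= 17 is 30 -> NB
Op 5: route key 98: none >= 98, wrap to smallest pos 30 -> NB
Op 6: route key 80: none >= 80, wrap to smallest pos 30 -> NB
Op 7: route key 36: smallest pos >= 36 is 54 -> NA
Op 8: remove NA -> ring=[30:NB]
Op 9: route key 74: none >= 74, wrap to smallest pos 30 -> NB

Answer: NA NB NB NB NA NB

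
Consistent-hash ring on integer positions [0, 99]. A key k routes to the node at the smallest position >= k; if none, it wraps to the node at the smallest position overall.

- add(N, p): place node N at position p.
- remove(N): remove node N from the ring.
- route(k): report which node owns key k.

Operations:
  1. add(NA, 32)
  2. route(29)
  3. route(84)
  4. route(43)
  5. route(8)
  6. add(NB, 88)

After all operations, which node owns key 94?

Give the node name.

Answer: NA

Derivation:
Op 1: add NA@32 -> ring=[32:NA]
Op 2: route key 29: smallest pos >= 29 is 32 -> NA
Op 3: route key 84: none >= 84, wrap to smallest pos 32 -> NA
Op 4: route key 43: none >= 43, wrap to smallest pos 32 -> NA
Op 5: route key 8: smallest pos >= 8 is 32 -> NA
Op 6: add NB@88 -> ring=[32:NA,88:NB]
Final route key 94: none >= 94, wrap to smallest pos 32 -> NA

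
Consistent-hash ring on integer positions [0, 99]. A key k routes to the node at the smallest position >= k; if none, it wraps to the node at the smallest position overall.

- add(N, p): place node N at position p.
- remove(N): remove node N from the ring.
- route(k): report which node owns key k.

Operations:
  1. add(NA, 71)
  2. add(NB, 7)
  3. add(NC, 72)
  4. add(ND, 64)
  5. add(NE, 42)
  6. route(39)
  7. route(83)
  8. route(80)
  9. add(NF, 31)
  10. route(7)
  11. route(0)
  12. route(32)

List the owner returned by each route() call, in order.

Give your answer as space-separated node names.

Op 1: add NA@71 -> ring=[71:NA]
Op 2: add NB@7 -> ring=[7:NB,71:NA]
Op 3: add NC@72 -> ring=[7:NB,71:NA,72:NC]
Op 4: add ND@64 -> ring=[7:NB,64:ND,71:NA,72:NC]
Op 5: add NE@42 -> ring=[7:NB,42:NE,64:ND,71:NA,72:NC]
Op 6: route key 39: smallest pos >= 39 is 42 -> NE
Op 7: route key 83: none >= 83, wrap to smallest pos 7 -> NB
Op 8: route key 80: none >= 80, wrap to smallest pos 7 -> NB
Op 9: add NF@31 -> ring=[7:NB,31:NF,42:NE,64:ND,71:NA,72:NC]
Op 10: route key 7: smallest pos >= 7 is 7 -> NB
Op 11: route key 0: smallest pos >= 0 is 7 -> NB
Op 12: route key 32: smallest pos >= 32 is 42 -> NE

Answer: NE NB NB NB NB NE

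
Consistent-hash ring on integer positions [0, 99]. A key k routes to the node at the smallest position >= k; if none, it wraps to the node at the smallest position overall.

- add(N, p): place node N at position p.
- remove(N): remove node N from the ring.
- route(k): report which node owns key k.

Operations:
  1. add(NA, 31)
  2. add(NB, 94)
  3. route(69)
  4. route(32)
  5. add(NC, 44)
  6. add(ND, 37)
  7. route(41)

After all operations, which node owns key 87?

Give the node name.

Op 1: add NA@31 -> ring=[31:NA]
Op 2: add NB@94 -> ring=[31:NA,94:NB]
Op 3: route key 69: smallest pos >= 69 is 94 -> NB
Op 4: route key 32: smallest pos >= 32 is 94 -> NB
Op 5: add NC@44 -> ring=[31:NA,44:NC,94:NB]
Op 6: add ND@37 -> ring=[31:NA,37:ND,44:NC,94:NB]
Op 7: route key 41: smallest pos >= 41 is 44 -> NC
Final route key 87: smallest pos >= 87 is 94 -> NB

Answer: NB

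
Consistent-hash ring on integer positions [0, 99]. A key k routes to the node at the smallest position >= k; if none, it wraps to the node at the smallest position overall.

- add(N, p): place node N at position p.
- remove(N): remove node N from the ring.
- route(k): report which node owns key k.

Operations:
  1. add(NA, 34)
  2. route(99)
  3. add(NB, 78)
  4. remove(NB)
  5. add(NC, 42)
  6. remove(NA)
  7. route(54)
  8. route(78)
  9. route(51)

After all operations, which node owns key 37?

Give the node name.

Answer: NC

Derivation:
Op 1: add NA@34 -> ring=[34:NA]
Op 2: route key 99: none >= 99, wrap to smallest pos 34 -> NA
Op 3: add NB@78 -> ring=[34:NA,78:NB]
Op 4: remove NB -> ring=[34:NA]
Op 5: add NC@42 -> ring=[34:NA,42:NC]
Op 6: remove NA -> ring=[42:NC]
Op 7: route key 54: none >= 54, wrap to smallest pos 42 -> NC
Op 8: route key 78: none >= 78, wrap to smallest pos 42 -> NC
Op 9: route key 51: none >= 51, wrap to smallest pos 42 -> NC
Final route key 37: smallest pos >= 37 is 42 -> NC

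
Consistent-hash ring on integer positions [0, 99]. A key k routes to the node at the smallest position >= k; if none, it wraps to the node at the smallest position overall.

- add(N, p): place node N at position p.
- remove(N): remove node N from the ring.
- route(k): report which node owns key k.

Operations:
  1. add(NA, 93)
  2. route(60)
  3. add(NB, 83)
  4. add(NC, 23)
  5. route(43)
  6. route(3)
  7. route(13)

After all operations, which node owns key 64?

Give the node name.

Answer: NB

Derivation:
Op 1: add NA@93 -> ring=[93:NA]
Op 2: route key 60: smallest pos >= 60 is 93 -> NA
Op 3: add NB@83 -> ring=[83:NB,93:NA]
Op 4: add NC@23 -> ring=[23:NC,83:NB,93:NA]
Op 5: route key 43: smallest pos >= 43 is 83 -> NB
Op 6: route key 3: smallest pos >= 3 is 23 -> NC
Op 7: route key 13: smallest pos >= 13 is 23 -> NC
Final route key 64: smallest pos >= 64 is 83 -> NB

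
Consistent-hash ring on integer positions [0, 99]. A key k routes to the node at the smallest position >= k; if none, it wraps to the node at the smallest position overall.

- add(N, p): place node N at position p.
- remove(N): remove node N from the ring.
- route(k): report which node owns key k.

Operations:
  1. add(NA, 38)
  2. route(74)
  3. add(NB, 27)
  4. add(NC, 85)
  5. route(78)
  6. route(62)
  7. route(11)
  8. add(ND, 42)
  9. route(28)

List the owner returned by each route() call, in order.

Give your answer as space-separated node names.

Op 1: add NA@38 -> ring=[38:NA]
Op 2: route key 74: none >= 74, wrap to smallest pos 38 -> NA
Op 3: add NB@27 -> ring=[27:NB,38:NA]
Op 4: add NC@85 -> ring=[27:NB,38:NA,85:NC]
Op 5: route key 78: smallest pos >= 78 is 85 -> NC
Op 6: route key 62: smallest pos >= 62 is 85 -> NC
Op 7: route key 11: smallest pos >= 11 is 27 -> NB
Op 8: add ND@42 -> ring=[27:NB,38:NA,42:ND,85:NC]
Op 9: route key 28: smallest pos >= 28 is 38 -> NA

Answer: NA NC NC NB NA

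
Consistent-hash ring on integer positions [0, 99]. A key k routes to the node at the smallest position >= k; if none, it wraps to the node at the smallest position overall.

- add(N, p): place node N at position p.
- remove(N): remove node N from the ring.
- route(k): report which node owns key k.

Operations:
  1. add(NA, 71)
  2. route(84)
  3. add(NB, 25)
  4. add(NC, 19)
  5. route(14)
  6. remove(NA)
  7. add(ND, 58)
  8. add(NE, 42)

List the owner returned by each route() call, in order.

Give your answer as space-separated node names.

Op 1: add NA@71 -> ring=[71:NA]
Op 2: route key 84: none >= 84, wrap to smallest pos 71 -> NA
Op 3: add NB@25 -> ring=[25:NB,71:NA]
Op 4: add NC@19 -> ring=[19:NC,25:NB,71:NA]
Op 5: route key 14: smallest pos >= 14 is 19 -> NC
Op 6: remove NA -> ring=[19:NC,25:NB]
Op 7: add ND@58 -> ring=[19:NC,25:NB,58:ND]
Op 8: add NE@42 -> ring=[19:NC,25:NB,42:NE,58:ND]

Answer: NA NC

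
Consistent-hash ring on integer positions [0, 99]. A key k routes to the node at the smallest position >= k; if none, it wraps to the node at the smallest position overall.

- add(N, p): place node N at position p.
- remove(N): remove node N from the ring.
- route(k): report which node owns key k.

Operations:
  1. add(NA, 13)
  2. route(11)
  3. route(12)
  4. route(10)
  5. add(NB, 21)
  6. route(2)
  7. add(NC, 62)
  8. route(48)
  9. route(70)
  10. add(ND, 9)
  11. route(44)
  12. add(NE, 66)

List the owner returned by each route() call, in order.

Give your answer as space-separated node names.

Op 1: add NA@13 -> ring=[13:NA]
Op 2: route key 11: smallest pos >= 11 is 13 -> NA
Op 3: route key 12: smallest pos >= 12 is 13 -> NA
Op 4: route key 10: smallest pos >= 10 is 13 -> NA
Op 5: add NB@21 -> ring=[13:NA,21:NB]
Op 6: route key 2: smallest pos >= 2 is 13 -> NA
Op 7: add NC@62 -> ring=[13:NA,21:NB,62:NC]
Op 8: route key 48: smallest pos >= 48 is 62 -> NC
Op 9: route key 70: none >= 70, wrap to smallest pos 13 -> NA
Op 10: add ND@9 -> ring=[9:ND,13:NA,21:NB,62:NC]
Op 11: route key 44: smallest pos >= 44 is 62 -> NC
Op 12: add NE@66 -> ring=[9:ND,13:NA,21:NB,62:NC,66:NE]

Answer: NA NA NA NA NC NA NC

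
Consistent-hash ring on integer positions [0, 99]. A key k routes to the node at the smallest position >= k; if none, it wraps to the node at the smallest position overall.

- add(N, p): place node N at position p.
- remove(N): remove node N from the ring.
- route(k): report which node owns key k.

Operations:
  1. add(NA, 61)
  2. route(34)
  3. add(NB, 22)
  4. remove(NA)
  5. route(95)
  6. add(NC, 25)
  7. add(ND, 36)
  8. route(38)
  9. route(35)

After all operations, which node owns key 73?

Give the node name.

Answer: NB

Derivation:
Op 1: add NA@61 -> ring=[61:NA]
Op 2: route key 34: smallest pos >= 34 is 61 -> NA
Op 3: add NB@22 -> ring=[22:NB,61:NA]
Op 4: remove NA -> ring=[22:NB]
Op 5: route key 95: none >= 95, wrap to smallest pos 22 -> NB
Op 6: add NC@25 -> ring=[22:NB,25:NC]
Op 7: add ND@36 -> ring=[22:NB,25:NC,36:ND]
Op 8: route key 38: none >= 38, wrap to smallest pos 22 -> NB
Op 9: route key 35: smallest pos >= 35 is 36 -> ND
Final route key 73: none >= 73, wrap to smallest pos 22 -> NB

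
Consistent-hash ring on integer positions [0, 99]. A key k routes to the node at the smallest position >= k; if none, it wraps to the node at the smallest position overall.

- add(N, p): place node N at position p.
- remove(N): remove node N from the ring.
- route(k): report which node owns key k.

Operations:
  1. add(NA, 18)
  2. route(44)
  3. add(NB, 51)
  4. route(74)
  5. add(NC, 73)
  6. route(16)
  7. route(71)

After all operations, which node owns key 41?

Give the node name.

Answer: NB

Derivation:
Op 1: add NA@18 -> ring=[18:NA]
Op 2: route key 44: none >= 44, wrap to smallest pos 18 -> NA
Op 3: add NB@51 -> ring=[18:NA,51:NB]
Op 4: route key 74: none >= 74, wrap to smallest pos 18 -> NA
Op 5: add NC@73 -> ring=[18:NA,51:NB,73:NC]
Op 6: route key 16: smallest pos >= 16 is 18 -> NA
Op 7: route key 71: smallest pos >= 71 is 73 -> NC
Final route key 41: smallest pos >= 41 is 51 -> NB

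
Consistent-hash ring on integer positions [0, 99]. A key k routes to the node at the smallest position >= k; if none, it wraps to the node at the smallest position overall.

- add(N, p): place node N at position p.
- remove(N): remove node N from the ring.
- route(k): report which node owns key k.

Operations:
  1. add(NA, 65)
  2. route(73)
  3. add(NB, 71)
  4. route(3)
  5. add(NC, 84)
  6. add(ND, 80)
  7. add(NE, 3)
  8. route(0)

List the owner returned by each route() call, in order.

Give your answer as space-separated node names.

Answer: NA NA NE

Derivation:
Op 1: add NA@65 -> ring=[65:NA]
Op 2: route key 73: none >= 73, wrap to smallest pos 65 -> NA
Op 3: add NB@71 -> ring=[65:NA,71:NB]
Op 4: route key 3: smallest pos >= 3 is 65 -> NA
Op 5: add NC@84 -> ring=[65:NA,71:NB,84:NC]
Op 6: add ND@80 -> ring=[65:NA,71:NB,80:ND,84:NC]
Op 7: add NE@3 -> ring=[3:NE,65:NA,71:NB,80:ND,84:NC]
Op 8: route key 0: smallest pos >= 0 is 3 -> NE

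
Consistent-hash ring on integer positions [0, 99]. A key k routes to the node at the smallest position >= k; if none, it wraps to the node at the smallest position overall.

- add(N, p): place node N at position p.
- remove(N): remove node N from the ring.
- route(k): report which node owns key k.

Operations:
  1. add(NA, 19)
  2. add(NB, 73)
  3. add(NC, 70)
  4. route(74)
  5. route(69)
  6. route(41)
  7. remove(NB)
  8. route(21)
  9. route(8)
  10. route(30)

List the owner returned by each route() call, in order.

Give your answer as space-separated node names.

Op 1: add NA@19 -> ring=[19:NA]
Op 2: add NB@73 -> ring=[19:NA,73:NB]
Op 3: add NC@70 -> ring=[19:NA,70:NC,73:NB]
Op 4: route key 74: none >= 74, wrap to smallest pos 19 -> NA
Op 5: route key 69: smallest pos >= 69 is 70 -> NC
Op 6: route key 41: smallest pos >= 41 is 70 -> NC
Op 7: remove NB -> ring=[19:NA,70:NC]
Op 8: route key 21: smallest pos >= 21 is 70 -> NC
Op 9: route key 8: smallest pos >= 8 is 19 -> NA
Op 10: route key 30: smallest pos >= 30 is 70 -> NC

Answer: NA NC NC NC NA NC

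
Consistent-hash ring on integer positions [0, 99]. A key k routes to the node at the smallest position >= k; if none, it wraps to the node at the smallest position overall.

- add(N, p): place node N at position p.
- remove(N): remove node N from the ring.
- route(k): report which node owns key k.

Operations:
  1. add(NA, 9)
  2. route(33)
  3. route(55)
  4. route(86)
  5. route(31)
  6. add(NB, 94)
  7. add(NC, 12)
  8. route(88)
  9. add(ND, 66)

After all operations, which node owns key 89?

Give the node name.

Answer: NB

Derivation:
Op 1: add NA@9 -> ring=[9:NA]
Op 2: route key 33: none >= 33, wrap to smallest pos 9 -> NA
Op 3: route key 55: none >= 55, wrap to smallest pos 9 -> NA
Op 4: route key 86: none >= 86, wrap to smallest pos 9 -> NA
Op 5: route key 31: none >= 31, wrap to smallest pos 9 -> NA
Op 6: add NB@94 -> ring=[9:NA,94:NB]
Op 7: add NC@12 -> ring=[9:NA,12:NC,94:NB]
Op 8: route key 88: smallest pos >= 88 is 94 -> NB
Op 9: add ND@66 -> ring=[9:NA,12:NC,66:ND,94:NB]
Final route key 89: smallest pos >= 89 is 94 -> NB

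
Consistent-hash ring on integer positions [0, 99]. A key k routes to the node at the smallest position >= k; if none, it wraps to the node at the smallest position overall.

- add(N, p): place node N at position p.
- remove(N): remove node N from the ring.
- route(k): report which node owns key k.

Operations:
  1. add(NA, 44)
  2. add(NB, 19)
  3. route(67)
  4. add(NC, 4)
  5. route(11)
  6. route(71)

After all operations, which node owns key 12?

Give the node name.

Op 1: add NA@44 -> ring=[44:NA]
Op 2: add NB@19 -> ring=[19:NB,44:NA]
Op 3: route key 67: none >= 67, wrap to smallest pos 19 -> NB
Op 4: add NC@4 -> ring=[4:NC,19:NB,44:NA]
Op 5: route key 11: smallest pos >= 11 is 19 -> NB
Op 6: route key 71: none >= 71, wrap to smallest pos 4 -> NC
Final route key 12: smallest pos >= 12 is 19 -> NB

Answer: NB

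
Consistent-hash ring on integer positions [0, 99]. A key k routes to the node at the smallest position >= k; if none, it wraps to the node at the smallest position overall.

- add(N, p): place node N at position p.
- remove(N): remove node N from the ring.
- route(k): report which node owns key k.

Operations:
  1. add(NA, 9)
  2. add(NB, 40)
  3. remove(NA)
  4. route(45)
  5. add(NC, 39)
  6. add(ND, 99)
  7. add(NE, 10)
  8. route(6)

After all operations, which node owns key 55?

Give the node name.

Op 1: add NA@9 -> ring=[9:NA]
Op 2: add NB@40 -> ring=[9:NA,40:NB]
Op 3: remove NA -> ring=[40:NB]
Op 4: route key 45: none >= 45, wrap to smallest pos 40 -> NB
Op 5: add NC@39 -> ring=[39:NC,40:NB]
Op 6: add ND@99 -> ring=[39:NC,40:NB,99:ND]
Op 7: add NE@10 -> ring=[10:NE,39:NC,40:NB,99:ND]
Op 8: route key 6: smallest pos >= 6 is 10 -> NE
Final route key 55: smallest pos >= 55 is 99 -> ND

Answer: ND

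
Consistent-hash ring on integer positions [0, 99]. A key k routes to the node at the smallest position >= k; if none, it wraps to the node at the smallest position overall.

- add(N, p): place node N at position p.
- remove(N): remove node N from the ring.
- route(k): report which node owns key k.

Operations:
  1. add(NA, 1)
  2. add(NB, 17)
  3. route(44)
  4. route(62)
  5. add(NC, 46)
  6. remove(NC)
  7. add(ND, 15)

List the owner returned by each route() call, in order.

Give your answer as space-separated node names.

Op 1: add NA@1 -> ring=[1:NA]
Op 2: add NB@17 -> ring=[1:NA,17:NB]
Op 3: route key 44: none >= 44, wrap to smallest pos 1 -> NA
Op 4: route key 62: none >= 62, wrap to smallest pos 1 -> NA
Op 5: add NC@46 -> ring=[1:NA,17:NB,46:NC]
Op 6: remove NC -> ring=[1:NA,17:NB]
Op 7: add ND@15 -> ring=[1:NA,15:ND,17:NB]

Answer: NA NA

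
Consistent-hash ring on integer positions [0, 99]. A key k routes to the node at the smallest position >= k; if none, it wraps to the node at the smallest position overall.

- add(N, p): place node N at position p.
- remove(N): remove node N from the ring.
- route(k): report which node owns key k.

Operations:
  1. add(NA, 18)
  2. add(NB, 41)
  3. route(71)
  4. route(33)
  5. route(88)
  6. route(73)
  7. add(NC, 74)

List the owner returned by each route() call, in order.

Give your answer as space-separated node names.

Answer: NA NB NA NA

Derivation:
Op 1: add NA@18 -> ring=[18:NA]
Op 2: add NB@41 -> ring=[18:NA,41:NB]
Op 3: route key 71: none >= 71, wrap to smallest pos 18 -> NA
Op 4: route key 33: smallest pos >= 33 is 41 -> NB
Op 5: route key 88: none >= 88, wrap to smallest pos 18 -> NA
Op 6: route key 73: none >= 73, wrap to smallest pos 18 -> NA
Op 7: add NC@74 -> ring=[18:NA,41:NB,74:NC]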